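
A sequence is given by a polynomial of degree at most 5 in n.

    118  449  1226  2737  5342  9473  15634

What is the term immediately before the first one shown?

17

Δ: 331, 777, 1511, 2605, 4131, 6161
Δ²: 446, 734, 1094, 1526, 2030
Δ³: 288, 360, 432, 504
Δ⁴: 72, 72, 72
The fourth differences are constant at 72.
Work back: 288 − 72 = 216;  446 − 216 = 230;  331 − 230 = 101;  118 − 101 = 17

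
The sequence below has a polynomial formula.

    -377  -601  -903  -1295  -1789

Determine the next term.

Δ: -224, -302, -392, -494
Δ²: -78, -90, -102
Δ³: -12, -12
The third differences are constant (-12).
-102 − 12 = -114;  -494 − 114 = -608;  -1789 − 608 = -2397

-2397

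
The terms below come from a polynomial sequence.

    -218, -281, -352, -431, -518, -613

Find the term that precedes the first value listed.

-163

First differences: -63, -71, -79, -87, -95
Second differences: -8, -8, -8, -8
The second differences are constant at -8.
Work back: -63 + 8 = -55;  -218 + 55 = -163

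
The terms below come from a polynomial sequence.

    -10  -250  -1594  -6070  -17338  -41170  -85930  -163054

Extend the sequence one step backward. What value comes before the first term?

2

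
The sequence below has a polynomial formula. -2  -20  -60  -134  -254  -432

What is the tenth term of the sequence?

D1: -18 , -40 , -74 , -120 , -178
D2: -22 , -34 , -46 , -58
D3: -12 , -12 , -12
Constant third difference = -12, so extend:
-58 − 12 = -70;  -178 − 70 = -248;  -432 − 248 = -680
-70 − 12 = -82;  -248 − 82 = -330;  -680 − 330 = -1010
-82 − 12 = -94;  -330 − 94 = -424;  -1010 − 424 = -1434
-94 − 12 = -106;  -424 − 106 = -530;  -1434 − 530 = -1964

-1964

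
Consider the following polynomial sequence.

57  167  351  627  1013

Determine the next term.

1527

Δ: 110, 184, 276, 386
Δ²: 74, 92, 110
Δ³: 18, 18
Third differences constant at 18.
110 + 18 = 128;  386 + 128 = 514;  1013 + 514 = 1527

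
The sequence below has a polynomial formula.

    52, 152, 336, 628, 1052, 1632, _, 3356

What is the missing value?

2392

Using the first 6 terms:
First differences: 100, 184, 292, 424, 580
Second differences: 84, 108, 132, 156
Third differences: 24, 24, 24
Constant third difference = 24.
Extend forward: 156 + 24 = 180;  580 + 180 = 760;  1632 + 760 = 2392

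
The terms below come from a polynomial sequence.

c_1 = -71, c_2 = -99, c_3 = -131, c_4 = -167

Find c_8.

-351

Δ: -28, -32, -36
Δ²: -4, -4
Second differences constant at -4.
-36 − 4 = -40;  -167 − 40 = -207
-40 − 4 = -44;  -207 − 44 = -251
-44 − 4 = -48;  -251 − 48 = -299
-48 − 4 = -52;  -299 − 52 = -351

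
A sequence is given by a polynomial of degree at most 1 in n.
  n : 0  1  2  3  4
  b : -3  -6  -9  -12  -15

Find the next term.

-3 , -3 , -3 , -3
First differences constant at -3.
-15 − 3 = -18

-18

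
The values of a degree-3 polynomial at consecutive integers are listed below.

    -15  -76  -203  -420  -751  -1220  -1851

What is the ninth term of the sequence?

-3695

-61, -127, -217, -331, -469, -631
-66, -90, -114, -138, -162
-24, -24, -24, -24
Third differences constant at -24.
-162 − 24 = -186;  -631 − 186 = -817;  -1851 − 817 = -2668
-186 − 24 = -210;  -817 − 210 = -1027;  -2668 − 1027 = -3695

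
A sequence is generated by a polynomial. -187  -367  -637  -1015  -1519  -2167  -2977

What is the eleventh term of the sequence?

-8197

First differences: -180, -270, -378, -504, -648, -810
Second differences: -90, -108, -126, -144, -162
Third differences: -18, -18, -18, -18
Third differences constant at -18.
-162 − 18 = -180;  -810 − 180 = -990;  -2977 − 990 = -3967
-180 − 18 = -198;  -990 − 198 = -1188;  -3967 − 1188 = -5155
-198 − 18 = -216;  -1188 − 216 = -1404;  -5155 − 1404 = -6559
-216 − 18 = -234;  -1404 − 234 = -1638;  -6559 − 1638 = -8197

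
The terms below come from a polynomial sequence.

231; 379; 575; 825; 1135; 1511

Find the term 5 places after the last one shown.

4591

First differences: 148, 196, 250, 310, 376
Second differences: 48, 54, 60, 66
Third differences: 6, 6, 6
The third differences are constant (6).
66 + 6 = 72;  376 + 72 = 448;  1511 + 448 = 1959
72 + 6 = 78;  448 + 78 = 526;  1959 + 526 = 2485
78 + 6 = 84;  526 + 84 = 610;  2485 + 610 = 3095
84 + 6 = 90;  610 + 90 = 700;  3095 + 700 = 3795
90 + 6 = 96;  700 + 96 = 796;  3795 + 796 = 4591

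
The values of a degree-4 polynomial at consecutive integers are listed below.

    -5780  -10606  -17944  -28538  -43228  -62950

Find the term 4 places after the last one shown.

-214238

First differences: -4826, -7338, -10594, -14690, -19722
Second differences: -2512, -3256, -4096, -5032
Third differences: -744, -840, -936
Fourth differences: -96, -96
Fourth differences constant at -96.
-936 − 96 = -1032;  -5032 − 1032 = -6064;  -19722 − 6064 = -25786;  -62950 − 25786 = -88736
-1032 − 96 = -1128;  -6064 − 1128 = -7192;  -25786 − 7192 = -32978;  -88736 − 32978 = -121714
-1128 − 96 = -1224;  -7192 − 1224 = -8416;  -32978 − 8416 = -41394;  -121714 − 41394 = -163108
-1224 − 96 = -1320;  -8416 − 1320 = -9736;  -41394 − 9736 = -51130;  -163108 − 51130 = -214238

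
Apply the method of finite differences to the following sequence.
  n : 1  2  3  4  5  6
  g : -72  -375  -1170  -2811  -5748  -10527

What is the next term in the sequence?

-303, -795, -1641, -2937, -4779
-492, -846, -1296, -1842
-354, -450, -546
-96, -96
Fourth differences constant at -96.
-546 − 96 = -642;  -1842 − 642 = -2484;  -4779 − 2484 = -7263;  -10527 − 7263 = -17790

-17790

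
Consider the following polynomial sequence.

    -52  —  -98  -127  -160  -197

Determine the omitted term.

-73

Using the last 4 terms:
D1: -29, -33, -37
D2: -4, -4
Constant second difference = -4.
Extend backward: -29 + 4 = -25;  -98 + 25 = -73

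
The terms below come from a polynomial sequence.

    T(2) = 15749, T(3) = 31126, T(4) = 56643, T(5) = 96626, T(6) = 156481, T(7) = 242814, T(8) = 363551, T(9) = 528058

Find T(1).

7146

D1: 15377, 25517, 39983, 59855, 86333, 120737, 164507
D2: 10140, 14466, 19872, 26478, 34404, 43770
D3: 4326, 5406, 6606, 7926, 9366
D4: 1080, 1200, 1320, 1440
D5: 120, 120, 120
The fifth differences are constant at 120.
Work back: 1080 − 120 = 960;  4326 − 960 = 3366;  10140 − 3366 = 6774;  15377 − 6774 = 8603;  15749 − 8603 = 7146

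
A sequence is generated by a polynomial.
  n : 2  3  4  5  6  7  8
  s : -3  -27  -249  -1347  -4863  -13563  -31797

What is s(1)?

-3

Δ: -24, -222, -1098, -3516, -8700, -18234
Δ²: -198, -876, -2418, -5184, -9534
Δ³: -678, -1542, -2766, -4350
Δ⁴: -864, -1224, -1584
Δ⁵: -360, -360
The fifth differences are constant at -360.
Work back: -864 + 360 = -504;  -678 + 504 = -174;  -198 + 174 = -24;  -24 + 24 = 0;  -3 + 0 = -3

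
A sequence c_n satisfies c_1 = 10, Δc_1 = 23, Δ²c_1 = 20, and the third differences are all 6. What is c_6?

Build the table forward from the leading diagonal:
Δ³: 6  6  6  6  6  6
Δ²: 20  26  32  38  44  50
Δ: 23  43  69  101  139  183
c: 10  33  76  145  246  385

385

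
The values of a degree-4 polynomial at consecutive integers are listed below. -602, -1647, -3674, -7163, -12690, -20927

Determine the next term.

-32642

-1045, -2027, -3489, -5527, -8237
-982, -1462, -2038, -2710
-480, -576, -672
-96, -96
Constant fourth difference = -96, so extend:
-672 − 96 = -768;  -2710 − 768 = -3478;  -8237 − 3478 = -11715;  -20927 − 11715 = -32642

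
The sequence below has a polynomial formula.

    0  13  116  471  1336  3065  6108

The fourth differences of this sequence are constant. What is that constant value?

96

D1: 13, 103, 355, 865, 1729, 3043
D2: 90, 252, 510, 864, 1314
D3: 162, 258, 354, 450
D4: 96, 96, 96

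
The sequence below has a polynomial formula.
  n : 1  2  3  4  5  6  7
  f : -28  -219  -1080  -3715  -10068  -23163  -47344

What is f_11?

-401448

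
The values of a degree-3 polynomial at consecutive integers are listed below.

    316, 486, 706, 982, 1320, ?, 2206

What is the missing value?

1726

Using the first 5 terms:
170, 220, 276, 338
50, 56, 62
6, 6
Constant third difference = 6.
Extend forward: 62 + 6 = 68;  338 + 68 = 406;  1320 + 406 = 1726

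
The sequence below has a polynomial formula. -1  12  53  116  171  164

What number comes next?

17

Δ: 13, 41, 63, 55, -7
Δ²: 28, 22, -8, -62
Δ³: -6, -30, -54
Δ⁴: -24, -24
Constant fourth difference = -24, so extend:
-54 − 24 = -78;  -62 − 78 = -140;  -7 − 140 = -147;  164 − 147 = 17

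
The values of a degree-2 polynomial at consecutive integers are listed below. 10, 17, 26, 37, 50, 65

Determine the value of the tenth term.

7, 9, 11, 13, 15
2, 2, 2, 2
The second differences are constant (2).
15 + 2 = 17;  65 + 17 = 82
17 + 2 = 19;  82 + 19 = 101
19 + 2 = 21;  101 + 21 = 122
21 + 2 = 23;  122 + 23 = 145

145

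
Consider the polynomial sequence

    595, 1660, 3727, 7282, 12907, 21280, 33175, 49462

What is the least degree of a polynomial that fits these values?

Δ: 1065, 2067, 3555, 5625, 8373, 11895, 16287
Δ²: 1002, 1488, 2070, 2748, 3522, 4392
Δ³: 486, 582, 678, 774, 870
Δ⁴: 96, 96, 96, 96
The fourth differences are constant, so the polynomial has degree 4.

4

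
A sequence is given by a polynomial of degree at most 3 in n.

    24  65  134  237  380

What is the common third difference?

6

D1: 41, 69, 103, 143
D2: 28, 34, 40
D3: 6, 6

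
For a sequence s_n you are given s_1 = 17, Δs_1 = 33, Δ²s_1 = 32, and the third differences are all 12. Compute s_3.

115

Build the table forward from the leading diagonal:
Third differences: 12  12  12
Second differences: 32  44  56
First differences: 33  65  109
s: 17  50  115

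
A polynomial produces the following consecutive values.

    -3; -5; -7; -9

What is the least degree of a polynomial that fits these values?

First differences: -2, -2, -2
The first differences are constant, so the polynomial has degree 1.

1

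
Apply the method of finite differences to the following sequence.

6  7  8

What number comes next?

9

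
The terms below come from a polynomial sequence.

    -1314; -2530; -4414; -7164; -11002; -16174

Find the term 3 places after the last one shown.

D1: -1216, -1884, -2750, -3838, -5172
D2: -668, -866, -1088, -1334
D3: -198, -222, -246
D4: -24, -24
Fourth differences constant at -24.
-246 − 24 = -270;  -1334 − 270 = -1604;  -5172 − 1604 = -6776;  -16174 − 6776 = -22950
-270 − 24 = -294;  -1604 − 294 = -1898;  -6776 − 1898 = -8674;  -22950 − 8674 = -31624
-294 − 24 = -318;  -1898 − 318 = -2216;  -8674 − 2216 = -10890;  -31624 − 10890 = -42514

-42514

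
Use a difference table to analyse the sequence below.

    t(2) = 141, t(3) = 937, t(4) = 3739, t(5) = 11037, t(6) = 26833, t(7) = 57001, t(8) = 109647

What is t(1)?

13

Δ: 796, 2802, 7298, 15796, 30168, 52646
Δ²: 2006, 4496, 8498, 14372, 22478
Δ³: 2490, 4002, 5874, 8106
Δ⁴: 1512, 1872, 2232
Δ⁵: 360, 360
The fifth differences are constant at 360.
Work back: 1512 − 360 = 1152;  2490 − 1152 = 1338;  2006 − 1338 = 668;  796 − 668 = 128;  141 − 128 = 13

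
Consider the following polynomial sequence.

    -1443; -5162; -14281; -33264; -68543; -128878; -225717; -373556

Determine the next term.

-3719, -9119, -18983, -35279, -60335, -96839, -147839
-5400, -9864, -16296, -25056, -36504, -51000
-4464, -6432, -8760, -11448, -14496
-1968, -2328, -2688, -3048
-360, -360, -360
The fifth differences are constant (-360).
-3048 − 360 = -3408;  -14496 − 3408 = -17904;  -51000 − 17904 = -68904;  -147839 − 68904 = -216743;  -373556 − 216743 = -590299

-590299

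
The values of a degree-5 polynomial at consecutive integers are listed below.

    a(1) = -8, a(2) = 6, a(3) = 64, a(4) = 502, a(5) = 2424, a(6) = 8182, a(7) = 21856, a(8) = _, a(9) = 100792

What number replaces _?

49734

Using the first 7 terms:
First differences: 14, 58, 438, 1922, 5758, 13674
Second differences: 44, 380, 1484, 3836, 7916
Third differences: 336, 1104, 2352, 4080
Fourth differences: 768, 1248, 1728
Fifth differences: 480, 480
Constant fifth difference = 480.
Extend forward: 1728 + 480 = 2208;  4080 + 2208 = 6288;  7916 + 6288 = 14204;  13674 + 14204 = 27878;  21856 + 27878 = 49734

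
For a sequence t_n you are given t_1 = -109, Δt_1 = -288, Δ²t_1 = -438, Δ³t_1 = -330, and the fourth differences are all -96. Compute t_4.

-2617

Build the table forward from the leading diagonal:
D4: -96  -96  -96  -96
D3: -330  -426  -522  -618
D2: -438  -768  -1194  -1716
D1: -288  -726  -1494  -2688
t: -109  -397  -1123  -2617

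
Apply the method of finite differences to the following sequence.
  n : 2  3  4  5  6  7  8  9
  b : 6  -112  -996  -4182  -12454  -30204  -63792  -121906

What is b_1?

6

First differences: -118  -884  -3186  -8272  -17750  -33588  -58114
Second differences: -766  -2302  -5086  -9478  -15838  -24526
Third differences: -1536  -2784  -4392  -6360  -8688
Fourth differences: -1248  -1608  -1968  -2328
Fifth differences: -360  -360  -360
The fifth differences are constant at -360.
Work back: -1248 + 360 = -888;  -1536 + 888 = -648;  -766 + 648 = -118;  -118 + 118 = 0;  6 + 0 = 6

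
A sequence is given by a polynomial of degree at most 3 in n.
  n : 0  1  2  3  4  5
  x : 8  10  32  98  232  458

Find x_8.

1928

D1: 2, 22, 66, 134, 226
D2: 20, 44, 68, 92
D3: 24, 24, 24
Constant third difference = 24, so extend:
92 + 24 = 116;  226 + 116 = 342;  458 + 342 = 800
116 + 24 = 140;  342 + 140 = 482;  800 + 482 = 1282
140 + 24 = 164;  482 + 164 = 646;  1282 + 646 = 1928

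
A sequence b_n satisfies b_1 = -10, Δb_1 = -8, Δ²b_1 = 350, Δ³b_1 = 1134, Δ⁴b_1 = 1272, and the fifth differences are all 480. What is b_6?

21630

Build the table forward from the leading diagonal:
Δ⁵: 480, 480, 480, 480, 480, 480
Δ⁴: 1272, 1752, 2232, 2712, 3192, 3672
Δ³: 1134, 2406, 4158, 6390, 9102, 12294
Δ²: 350, 1484, 3890, 8048, 14438, 23540
Δ: -8, 342, 1826, 5716, 13764, 28202
b: -10, -18, 324, 2150, 7866, 21630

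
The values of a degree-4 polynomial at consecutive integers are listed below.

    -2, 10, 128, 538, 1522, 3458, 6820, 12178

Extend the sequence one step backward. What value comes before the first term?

2

Δ: 12  118  410  984  1936  3362  5358
Δ²: 106  292  574  952  1426  1996
Δ³: 186  282  378  474  570
Δ⁴: 96  96  96  96
The fourth differences are constant at 96.
Work back: 186 − 96 = 90;  106 − 90 = 16;  12 − 16 = -4;  -2 + 4 = 2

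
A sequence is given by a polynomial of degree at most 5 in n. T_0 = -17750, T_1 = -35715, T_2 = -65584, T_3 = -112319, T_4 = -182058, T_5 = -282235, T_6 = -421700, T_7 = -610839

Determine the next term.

-861694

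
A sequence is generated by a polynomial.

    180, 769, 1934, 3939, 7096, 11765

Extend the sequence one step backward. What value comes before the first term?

-49

D1: 589, 1165, 2005, 3157, 4669
D2: 576, 840, 1152, 1512
D3: 264, 312, 360
D4: 48, 48
The fourth differences are constant at 48.
Work back: 264 − 48 = 216;  576 − 216 = 360;  589 − 360 = 229;  180 − 229 = -49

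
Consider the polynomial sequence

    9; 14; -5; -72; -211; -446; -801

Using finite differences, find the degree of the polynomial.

D1: 5, -19, -67, -139, -235, -355
D2: -24, -48, -72, -96, -120
D3: -24, -24, -24, -24
The third differences are constant, so the polynomial has degree 3.

3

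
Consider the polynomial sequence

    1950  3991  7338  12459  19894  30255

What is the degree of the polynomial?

D1: 2041, 3347, 5121, 7435, 10361
D2: 1306, 1774, 2314, 2926
D3: 468, 540, 612
D4: 72, 72
The fourth differences are constant, so the polynomial has degree 4.

4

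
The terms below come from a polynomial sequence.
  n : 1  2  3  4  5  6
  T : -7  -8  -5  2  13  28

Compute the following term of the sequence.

First differences: -1, 3, 7, 11, 15
Second differences: 4, 4, 4, 4
Constant second difference = 4, so extend:
15 + 4 = 19;  28 + 19 = 47

47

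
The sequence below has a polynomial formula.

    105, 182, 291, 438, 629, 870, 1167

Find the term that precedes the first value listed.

Δ: 77  109  147  191  241  297
Δ²: 32  38  44  50  56
Δ³: 6  6  6  6
The third differences are constant at 6.
Work back: 32 − 6 = 26;  77 − 26 = 51;  105 − 51 = 54

54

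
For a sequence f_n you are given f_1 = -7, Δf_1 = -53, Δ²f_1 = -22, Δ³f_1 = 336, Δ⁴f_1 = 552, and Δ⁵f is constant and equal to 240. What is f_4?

104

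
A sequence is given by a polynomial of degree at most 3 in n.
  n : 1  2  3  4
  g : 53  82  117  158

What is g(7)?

Δ: 29 , 35 , 41
Δ²: 6 , 6
The second differences are constant (6).
41 + 6 = 47;  158 + 47 = 205
47 + 6 = 53;  205 + 53 = 258
53 + 6 = 59;  258 + 59 = 317

317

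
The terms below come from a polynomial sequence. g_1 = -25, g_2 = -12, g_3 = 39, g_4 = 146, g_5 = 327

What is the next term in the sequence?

13  51  107  181
38  56  74
18  18
The third differences are constant (18).
74 + 18 = 92;  181 + 92 = 273;  327 + 273 = 600

600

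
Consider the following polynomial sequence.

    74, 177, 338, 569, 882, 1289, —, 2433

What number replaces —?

Using the first 6 terms:
First differences: 103, 161, 231, 313, 407
Second differences: 58, 70, 82, 94
Third differences: 12, 12, 12
Constant third difference = 12.
Extend forward: 94 + 12 = 106;  407 + 106 = 513;  1289 + 513 = 1802

1802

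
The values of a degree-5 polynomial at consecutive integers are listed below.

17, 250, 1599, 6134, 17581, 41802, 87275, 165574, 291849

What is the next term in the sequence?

Δ: 233, 1349, 4535, 11447, 24221, 45473, 78299, 126275
Δ²: 1116, 3186, 6912, 12774, 21252, 32826, 47976
Δ³: 2070, 3726, 5862, 8478, 11574, 15150
Δ⁴: 1656, 2136, 2616, 3096, 3576
Δ⁵: 480, 480, 480, 480
Constant fifth difference = 480, so extend:
3576 + 480 = 4056;  15150 + 4056 = 19206;  47976 + 19206 = 67182;  126275 + 67182 = 193457;  291849 + 193457 = 485306

485306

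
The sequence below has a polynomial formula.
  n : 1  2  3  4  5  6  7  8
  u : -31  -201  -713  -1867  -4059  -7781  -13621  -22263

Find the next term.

-34487

First differences: -170, -512, -1154, -2192, -3722, -5840, -8642
Second differences: -342, -642, -1038, -1530, -2118, -2802
Third differences: -300, -396, -492, -588, -684
Fourth differences: -96, -96, -96, -96
Constant fourth difference = -96, so extend:
-684 − 96 = -780;  -2802 − 780 = -3582;  -8642 − 3582 = -12224;  -22263 − 12224 = -34487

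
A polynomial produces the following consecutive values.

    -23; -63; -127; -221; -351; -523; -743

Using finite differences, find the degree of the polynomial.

D1: -40, -64, -94, -130, -172, -220
D2: -24, -30, -36, -42, -48
D3: -6, -6, -6, -6
The third differences are constant, so the polynomial has degree 3.

3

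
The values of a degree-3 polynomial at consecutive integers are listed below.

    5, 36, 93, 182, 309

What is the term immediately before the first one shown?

-6

Δ: 31  57  89  127
Δ²: 26  32  38
Δ³: 6  6
The third differences are constant at 6.
Work back: 26 − 6 = 20;  31 − 20 = 11;  5 − 11 = -6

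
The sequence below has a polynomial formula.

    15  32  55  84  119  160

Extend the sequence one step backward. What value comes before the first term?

4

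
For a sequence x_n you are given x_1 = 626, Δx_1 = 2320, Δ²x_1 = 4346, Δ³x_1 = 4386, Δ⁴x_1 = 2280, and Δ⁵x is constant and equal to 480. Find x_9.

572970

Build the table forward from the leading diagonal:
D5: 480, 480, 480, 480, 480, 480, 480, 480, 480
D4: 2280, 2760, 3240, 3720, 4200, 4680, 5160, 5640, 6120
D3: 4386, 6666, 9426, 12666, 16386, 20586, 25266, 30426, 36066
D2: 4346, 8732, 15398, 24824, 37490, 53876, 74462, 99728, 130154
D1: 2320, 6666, 15398, 30796, 55620, 93110, 146986, 221448, 321176
x: 626, 2946, 9612, 25010, 55806, 111426, 204536, 351522, 572970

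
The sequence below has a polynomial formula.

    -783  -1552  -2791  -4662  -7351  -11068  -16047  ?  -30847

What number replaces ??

-22546

Using the first 7 terms:
-769, -1239, -1871, -2689, -3717, -4979
-470, -632, -818, -1028, -1262
-162, -186, -210, -234
-24, -24, -24
Constant fourth difference = -24.
Extend forward: -234 − 24 = -258;  -1262 − 258 = -1520;  -4979 − 1520 = -6499;  -16047 − 6499 = -22546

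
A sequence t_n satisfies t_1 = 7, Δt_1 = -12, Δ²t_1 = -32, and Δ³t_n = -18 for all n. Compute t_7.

-905

Build the table forward from the leading diagonal:
Third differences: -18  -18  -18  -18  -18  -18  -18
Second differences: -32  -50  -68  -86  -104  -122  -140
First differences: -12  -44  -94  -162  -248  -352  -474
t: 7  -5  -49  -143  -305  -553  -905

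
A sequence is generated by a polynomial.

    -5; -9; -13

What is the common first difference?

-4

Δ: -4, -4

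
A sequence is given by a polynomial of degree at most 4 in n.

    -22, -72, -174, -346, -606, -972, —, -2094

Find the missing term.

-1462

Using the first 6 terms:
D1: -50, -102, -172, -260, -366
D2: -52, -70, -88, -106
D3: -18, -18, -18
Constant third difference = -18.
Extend forward: -106 − 18 = -124;  -366 − 124 = -490;  -972 − 490 = -1462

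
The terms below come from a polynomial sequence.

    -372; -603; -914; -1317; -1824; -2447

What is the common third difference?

-12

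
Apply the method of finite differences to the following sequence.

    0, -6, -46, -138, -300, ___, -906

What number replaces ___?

-550

Using the first 5 terms:
Δ: -6, -40, -92, -162
Δ²: -34, -52, -70
Δ³: -18, -18
Constant third difference = -18.
Extend forward: -70 − 18 = -88;  -162 − 88 = -250;  -300 − 250 = -550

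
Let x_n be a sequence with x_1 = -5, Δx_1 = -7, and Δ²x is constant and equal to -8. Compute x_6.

Build the table forward from the leading diagonal:
D2: -8  -8  -8  -8  -8  -8
D1: -7  -15  -23  -31  -39  -47
x: -5  -12  -27  -50  -81  -120

-120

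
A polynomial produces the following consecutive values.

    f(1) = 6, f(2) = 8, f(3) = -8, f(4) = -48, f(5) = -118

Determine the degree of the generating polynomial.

3

Δ: 2, -16, -40, -70
Δ²: -18, -24, -30
Δ³: -6, -6
The third differences are constant, so the polynomial has degree 3.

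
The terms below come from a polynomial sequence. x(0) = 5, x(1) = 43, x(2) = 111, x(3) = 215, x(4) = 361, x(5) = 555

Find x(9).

1931

D1: 38, 68, 104, 146, 194
D2: 30, 36, 42, 48
D3: 6, 6, 6
The third differences are constant (6).
48 + 6 = 54;  194 + 54 = 248;  555 + 248 = 803
54 + 6 = 60;  248 + 60 = 308;  803 + 308 = 1111
60 + 6 = 66;  308 + 66 = 374;  1111 + 374 = 1485
66 + 6 = 72;  374 + 72 = 446;  1485 + 446 = 1931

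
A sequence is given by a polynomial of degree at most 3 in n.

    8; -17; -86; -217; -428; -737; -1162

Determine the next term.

First differences: -25 , -69 , -131 , -211 , -309 , -425
Second differences: -44 , -62 , -80 , -98 , -116
Third differences: -18 , -18 , -18 , -18
The third differences are constant (-18).
-116 − 18 = -134;  -425 − 134 = -559;  -1162 − 559 = -1721

-1721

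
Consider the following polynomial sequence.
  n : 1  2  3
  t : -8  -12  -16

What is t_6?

-28

D1: -4, -4
The first differences are constant (-4).
-16 − 4 = -20
-20 − 4 = -24
-24 − 4 = -28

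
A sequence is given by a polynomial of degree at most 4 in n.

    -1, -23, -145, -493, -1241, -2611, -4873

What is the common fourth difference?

-48

D1: -22, -122, -348, -748, -1370, -2262
D2: -100, -226, -400, -622, -892
D3: -126, -174, -222, -270
D4: -48, -48, -48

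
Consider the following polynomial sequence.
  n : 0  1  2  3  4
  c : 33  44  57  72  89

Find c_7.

152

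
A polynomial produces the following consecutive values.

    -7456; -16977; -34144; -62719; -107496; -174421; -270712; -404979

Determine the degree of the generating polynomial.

-9521, -17167, -28575, -44777, -66925, -96291, -134267
-7646, -11408, -16202, -22148, -29366, -37976
-3762, -4794, -5946, -7218, -8610
-1032, -1152, -1272, -1392
-120, -120, -120
The fifth differences are constant, so the polynomial has degree 5.

5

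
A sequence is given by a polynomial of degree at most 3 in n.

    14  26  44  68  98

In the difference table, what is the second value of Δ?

18

First differences: 12, 18, 24, 30
Second differences: 6, 6, 6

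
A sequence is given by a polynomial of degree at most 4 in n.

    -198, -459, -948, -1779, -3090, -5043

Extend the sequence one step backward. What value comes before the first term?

-75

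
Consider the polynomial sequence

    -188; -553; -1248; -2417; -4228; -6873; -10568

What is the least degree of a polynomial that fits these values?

Δ: -365, -695, -1169, -1811, -2645, -3695
Δ²: -330, -474, -642, -834, -1050
Δ³: -144, -168, -192, -216
Δ⁴: -24, -24, -24
The fourth differences are constant, so the polynomial has degree 4.

4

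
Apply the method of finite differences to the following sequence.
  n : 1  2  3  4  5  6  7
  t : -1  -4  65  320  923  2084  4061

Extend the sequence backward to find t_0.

8

D1: -3  69  255  603  1161  1977
D2: 72  186  348  558  816
D3: 114  162  210  258
D4: 48  48  48
The fourth differences are constant at 48.
Work back: 114 − 48 = 66;  72 − 66 = 6;  -3 − 6 = -9;  -1 + 9 = 8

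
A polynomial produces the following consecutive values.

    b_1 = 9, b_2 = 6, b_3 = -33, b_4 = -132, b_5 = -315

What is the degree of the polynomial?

Δ: -3, -39, -99, -183
Δ²: -36, -60, -84
Δ³: -24, -24
The third differences are constant, so the polynomial has degree 3.

3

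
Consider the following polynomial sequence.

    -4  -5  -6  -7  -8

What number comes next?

-9

First differences: -1, -1, -1, -1
The first differences are constant (-1).
-8 − 1 = -9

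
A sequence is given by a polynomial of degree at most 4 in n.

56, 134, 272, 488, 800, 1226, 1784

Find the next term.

Δ: 78  138  216  312  426  558
Δ²: 60  78  96  114  132
Δ³: 18  18  18  18
Third differences constant at 18.
132 + 18 = 150;  558 + 150 = 708;  1784 + 708 = 2492

2492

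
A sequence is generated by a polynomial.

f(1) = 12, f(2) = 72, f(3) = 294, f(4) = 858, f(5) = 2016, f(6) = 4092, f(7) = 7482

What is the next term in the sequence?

Δ: 60 , 222 , 564 , 1158 , 2076 , 3390
Δ²: 162 , 342 , 594 , 918 , 1314
Δ³: 180 , 252 , 324 , 396
Δ⁴: 72 , 72 , 72
Constant fourth difference = 72, so extend:
396 + 72 = 468;  1314 + 468 = 1782;  3390 + 1782 = 5172;  7482 + 5172 = 12654

12654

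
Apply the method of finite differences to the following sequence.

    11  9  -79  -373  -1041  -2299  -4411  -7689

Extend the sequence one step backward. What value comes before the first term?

Δ: -2  -88  -294  -668  -1258  -2112  -3278
Δ²: -86  -206  -374  -590  -854  -1166
Δ³: -120  -168  -216  -264  -312
Δ⁴: -48  -48  -48  -48
The fourth differences are constant at -48.
Work back: -120 + 48 = -72;  -86 + 72 = -14;  -2 + 14 = 12;  11 − 12 = -1

-1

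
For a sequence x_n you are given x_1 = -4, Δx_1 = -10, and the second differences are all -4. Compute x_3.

Build the table forward from the leading diagonal:
Second differences: -4  -4  -4
First differences: -10  -14  -18
x: -4  -14  -28

-28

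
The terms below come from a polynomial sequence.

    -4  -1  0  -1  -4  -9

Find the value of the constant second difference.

First differences: 3, 1, -1, -3, -5
Second differences: -2, -2, -2, -2

-2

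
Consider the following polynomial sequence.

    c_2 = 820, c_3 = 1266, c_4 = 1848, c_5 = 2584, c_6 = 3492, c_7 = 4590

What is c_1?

492

446, 582, 736, 908, 1098
136, 154, 172, 190
18, 18, 18
The third differences are constant at 18.
Work back: 136 − 18 = 118;  446 − 118 = 328;  820 − 328 = 492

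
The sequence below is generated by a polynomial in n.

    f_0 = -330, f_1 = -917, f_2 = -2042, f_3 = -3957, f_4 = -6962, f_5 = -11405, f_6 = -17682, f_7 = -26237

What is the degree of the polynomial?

D1: -587, -1125, -1915, -3005, -4443, -6277, -8555
D2: -538, -790, -1090, -1438, -1834, -2278
D3: -252, -300, -348, -396, -444
D4: -48, -48, -48, -48
The fourth differences are constant, so the polynomial has degree 4.

4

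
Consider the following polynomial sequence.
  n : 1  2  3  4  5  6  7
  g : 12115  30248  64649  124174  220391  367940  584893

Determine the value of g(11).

2648465

D1: 18133, 34401, 59525, 96217, 147549, 216953
D2: 16268, 25124, 36692, 51332, 69404
D3: 8856, 11568, 14640, 18072
D4: 2712, 3072, 3432
D5: 360, 360
Fifth differences constant at 360.
3432 + 360 = 3792;  18072 + 3792 = 21864;  69404 + 21864 = 91268;  216953 + 91268 = 308221;  584893 + 308221 = 893114
3792 + 360 = 4152;  21864 + 4152 = 26016;  91268 + 26016 = 117284;  308221 + 117284 = 425505;  893114 + 425505 = 1318619
4152 + 360 = 4512;  26016 + 4512 = 30528;  117284 + 30528 = 147812;  425505 + 147812 = 573317;  1318619 + 573317 = 1891936
4512 + 360 = 4872;  30528 + 4872 = 35400;  147812 + 35400 = 183212;  573317 + 183212 = 756529;  1891936 + 756529 = 2648465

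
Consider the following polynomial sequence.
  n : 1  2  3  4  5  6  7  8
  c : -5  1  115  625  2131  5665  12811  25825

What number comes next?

First differences: 6  114  510  1506  3534  7146  13014
Second differences: 108  396  996  2028  3612  5868
Third differences: 288  600  1032  1584  2256
Fourth differences: 312  432  552  672
Fifth differences: 120  120  120
Fifth differences constant at 120.
672 + 120 = 792;  2256 + 792 = 3048;  5868 + 3048 = 8916;  13014 + 8916 = 21930;  25825 + 21930 = 47755

47755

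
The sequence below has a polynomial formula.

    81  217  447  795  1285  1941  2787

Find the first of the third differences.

24

Δ: 136, 230, 348, 490, 656, 846
Δ²: 94, 118, 142, 166, 190
Δ³: 24, 24, 24, 24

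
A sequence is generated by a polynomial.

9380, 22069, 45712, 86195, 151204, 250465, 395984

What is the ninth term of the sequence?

D1: 12689, 23643, 40483, 65009, 99261, 145519
D2: 10954, 16840, 24526, 34252, 46258
D3: 5886, 7686, 9726, 12006
D4: 1800, 2040, 2280
D5: 240, 240
The fifth differences are constant (240).
2280 + 240 = 2520;  12006 + 2520 = 14526;  46258 + 14526 = 60784;  145519 + 60784 = 206303;  395984 + 206303 = 602287
2520 + 240 = 2760;  14526 + 2760 = 17286;  60784 + 17286 = 78070;  206303 + 78070 = 284373;  602287 + 284373 = 886660

886660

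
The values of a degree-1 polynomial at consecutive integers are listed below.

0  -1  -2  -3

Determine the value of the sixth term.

-5

Δ: -1, -1, -1
Constant first difference = -1, so extend:
-3 − 1 = -4
-4 − 1 = -5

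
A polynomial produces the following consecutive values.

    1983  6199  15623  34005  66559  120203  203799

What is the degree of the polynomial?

5

4216, 9424, 18382, 32554, 53644, 83596
5208, 8958, 14172, 21090, 29952
3750, 5214, 6918, 8862
1464, 1704, 1944
240, 240
The fifth differences are constant, so the polynomial has degree 5.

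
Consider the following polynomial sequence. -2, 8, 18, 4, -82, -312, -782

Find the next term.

10, 10, -14, -86, -230, -470
0, -24, -72, -144, -240
-24, -48, -72, -96
-24, -24, -24
The fourth differences are constant (-24).
-96 − 24 = -120;  -240 − 120 = -360;  -470 − 360 = -830;  -782 − 830 = -1612

-1612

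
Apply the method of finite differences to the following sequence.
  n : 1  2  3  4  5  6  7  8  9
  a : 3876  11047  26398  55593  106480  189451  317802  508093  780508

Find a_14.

4379923

First differences: 7171, 15351, 29195, 50887, 82971, 128351, 190291, 272415
Second differences: 8180, 13844, 21692, 32084, 45380, 61940, 82124
Third differences: 5664, 7848, 10392, 13296, 16560, 20184
Fourth differences: 2184, 2544, 2904, 3264, 3624
Fifth differences: 360, 360, 360, 360
Constant fifth difference = 360, so extend:
3624 + 360 = 3984;  20184 + 3984 = 24168;  82124 + 24168 = 106292;  272415 + 106292 = 378707;  780508 + 378707 = 1159215
3984 + 360 = 4344;  24168 + 4344 = 28512;  106292 + 28512 = 134804;  378707 + 134804 = 513511;  1159215 + 513511 = 1672726
4344 + 360 = 4704;  28512 + 4704 = 33216;  134804 + 33216 = 168020;  513511 + 168020 = 681531;  1672726 + 681531 = 2354257
4704 + 360 = 5064;  33216 + 5064 = 38280;  168020 + 38280 = 206300;  681531 + 206300 = 887831;  2354257 + 887831 = 3242088
5064 + 360 = 5424;  38280 + 5424 = 43704;  206300 + 43704 = 250004;  887831 + 250004 = 1137835;  3242088 + 1137835 = 4379923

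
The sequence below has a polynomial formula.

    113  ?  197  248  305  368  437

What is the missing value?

Using the last 5 terms:
Δ: 51, 57, 63, 69
Δ²: 6, 6, 6
Constant second difference = 6.
Extend backward: 51 − 6 = 45;  197 − 45 = 152

152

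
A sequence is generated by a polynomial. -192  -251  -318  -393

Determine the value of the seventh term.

Δ: -59, -67, -75
Δ²: -8, -8
Second differences constant at -8.
-75 − 8 = -83;  -393 − 83 = -476
-83 − 8 = -91;  -476 − 91 = -567
-91 − 8 = -99;  -567 − 99 = -666

-666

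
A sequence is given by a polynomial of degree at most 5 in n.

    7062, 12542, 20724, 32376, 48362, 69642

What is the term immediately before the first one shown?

3612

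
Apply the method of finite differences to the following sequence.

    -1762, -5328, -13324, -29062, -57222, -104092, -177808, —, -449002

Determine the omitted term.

-288594

Using the first 7 terms:
Δ: -3566, -7996, -15738, -28160, -46870, -73716
Δ²: -4430, -7742, -12422, -18710, -26846
Δ³: -3312, -4680, -6288, -8136
Δ⁴: -1368, -1608, -1848
Δ⁵: -240, -240
Constant fifth difference = -240.
Extend forward: -1848 − 240 = -2088;  -8136 − 2088 = -10224;  -26846 − 10224 = -37070;  -73716 − 37070 = -110786;  -177808 − 110786 = -288594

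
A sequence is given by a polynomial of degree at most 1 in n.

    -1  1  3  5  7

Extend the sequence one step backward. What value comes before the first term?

-3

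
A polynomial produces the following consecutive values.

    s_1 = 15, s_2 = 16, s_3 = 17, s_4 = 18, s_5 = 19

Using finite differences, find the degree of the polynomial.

Δ: 1, 1, 1, 1
The first differences are constant, so the polynomial has degree 1.

1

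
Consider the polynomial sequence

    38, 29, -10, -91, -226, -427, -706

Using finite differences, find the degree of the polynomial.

3

-9, -39, -81, -135, -201, -279
-30, -42, -54, -66, -78
-12, -12, -12, -12
The third differences are constant, so the polynomial has degree 3.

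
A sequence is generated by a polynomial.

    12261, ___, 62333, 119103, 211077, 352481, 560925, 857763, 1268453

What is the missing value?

Using the last 7 terms:
First differences: 56770  91974  141404  208444  296838  410690
Second differences: 35204  49430  67040  88394  113852
Third differences: 14226  17610  21354  25458
Fourth differences: 3384  3744  4104
Fifth differences: 360  360
Constant fifth difference = 360.
Extend backward: 3384 − 360 = 3024;  14226 − 3024 = 11202;  35204 − 11202 = 24002;  56770 − 24002 = 32768;  62333 − 32768 = 29565

29565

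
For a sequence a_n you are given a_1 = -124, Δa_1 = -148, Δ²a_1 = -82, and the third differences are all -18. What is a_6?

Build the table forward from the leading diagonal:
Δ³: -18, -18, -18, -18, -18, -18
Δ²: -82, -100, -118, -136, -154, -172
Δ: -148, -230, -330, -448, -584, -738
a: -124, -272, -502, -832, -1280, -1864

-1864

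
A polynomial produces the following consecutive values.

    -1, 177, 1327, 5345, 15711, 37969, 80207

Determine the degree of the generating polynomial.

5

D1: 178, 1150, 4018, 10366, 22258, 42238
D2: 972, 2868, 6348, 11892, 19980
D3: 1896, 3480, 5544, 8088
D4: 1584, 2064, 2544
D5: 480, 480
The fifth differences are constant, so the polynomial has degree 5.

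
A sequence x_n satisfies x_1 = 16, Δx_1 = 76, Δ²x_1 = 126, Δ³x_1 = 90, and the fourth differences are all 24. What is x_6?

Build the table forward from the leading diagonal:
D4: 24  24  24  24  24  24
D3: 90  114  138  162  186  210
D2: 126  216  330  468  630  816
D1: 76  202  418  748  1216  1846
x: 16  92  294  712  1460  2676

2676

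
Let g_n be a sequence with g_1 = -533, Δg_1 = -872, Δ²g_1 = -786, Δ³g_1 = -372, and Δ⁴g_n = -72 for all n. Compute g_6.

Build the table forward from the leading diagonal:
Fourth differences: -72  -72  -72  -72  -72  -72
Third differences: -372  -444  -516  -588  -660  -732
Second differences: -786  -1158  -1602  -2118  -2706  -3366
First differences: -872  -1658  -2816  -4418  -6536  -9242
g: -533  -1405  -3063  -5879  -10297  -16833

-16833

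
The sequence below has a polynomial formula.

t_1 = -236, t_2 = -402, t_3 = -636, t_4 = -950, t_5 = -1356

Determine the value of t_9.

-166, -234, -314, -406
-68, -80, -92
-12, -12
The third differences are constant (-12).
-92 − 12 = -104;  -406 − 104 = -510;  -1356 − 510 = -1866
-104 − 12 = -116;  -510 − 116 = -626;  -1866 − 626 = -2492
-116 − 12 = -128;  -626 − 128 = -754;  -2492 − 754 = -3246
-128 − 12 = -140;  -754 − 140 = -894;  -3246 − 894 = -4140

-4140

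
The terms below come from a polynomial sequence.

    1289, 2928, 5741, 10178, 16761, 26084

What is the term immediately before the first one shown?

446

D1: 1639, 2813, 4437, 6583, 9323
D2: 1174, 1624, 2146, 2740
D3: 450, 522, 594
D4: 72, 72
The fourth differences are constant at 72.
Work back: 450 − 72 = 378;  1174 − 378 = 796;  1639 − 796 = 843;  1289 − 843 = 446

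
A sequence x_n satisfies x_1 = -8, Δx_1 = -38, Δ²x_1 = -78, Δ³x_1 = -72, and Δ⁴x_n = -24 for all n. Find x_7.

-3206

Build the table forward from the leading diagonal:
Δ⁴: -24  -24  -24  -24  -24  -24  -24
Δ³: -72  -96  -120  -144  -168  -192  -216
Δ²: -78  -150  -246  -366  -510  -678  -870
Δ: -38  -116  -266  -512  -878  -1388  -2066
x: -8  -46  -162  -428  -940  -1818  -3206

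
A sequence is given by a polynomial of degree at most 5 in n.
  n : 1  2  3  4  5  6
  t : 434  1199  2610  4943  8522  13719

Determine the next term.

D1: 765, 1411, 2333, 3579, 5197
D2: 646, 922, 1246, 1618
D3: 276, 324, 372
D4: 48, 48
The fourth differences are constant (48).
372 + 48 = 420;  1618 + 420 = 2038;  5197 + 2038 = 7235;  13719 + 7235 = 20954

20954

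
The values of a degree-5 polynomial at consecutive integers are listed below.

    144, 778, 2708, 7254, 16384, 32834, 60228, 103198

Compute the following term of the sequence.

D1: 634, 1930, 4546, 9130, 16450, 27394, 42970
D2: 1296, 2616, 4584, 7320, 10944, 15576
D3: 1320, 1968, 2736, 3624, 4632
D4: 648, 768, 888, 1008
D5: 120, 120, 120
Constant fifth difference = 120, so extend:
1008 + 120 = 1128;  4632 + 1128 = 5760;  15576 + 5760 = 21336;  42970 + 21336 = 64306;  103198 + 64306 = 167504

167504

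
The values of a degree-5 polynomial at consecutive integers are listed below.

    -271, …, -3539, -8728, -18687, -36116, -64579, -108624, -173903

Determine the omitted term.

-1164

Using the last 7 terms:
Δ: -5189  -9959  -17429  -28463  -44045  -65279
Δ²: -4770  -7470  -11034  -15582  -21234
Δ³: -2700  -3564  -4548  -5652
Δ⁴: -864  -984  -1104
Δ⁵: -120  -120
Constant fifth difference = -120.
Extend backward: -864 + 120 = -744;  -2700 + 744 = -1956;  -4770 + 1956 = -2814;  -5189 + 2814 = -2375;  -3539 + 2375 = -1164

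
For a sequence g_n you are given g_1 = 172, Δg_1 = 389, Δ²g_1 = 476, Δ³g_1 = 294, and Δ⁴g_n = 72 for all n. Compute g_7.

Build the table forward from the leading diagonal:
Fourth differences: 72  72  72  72  72  72  72
Third differences: 294  366  438  510  582  654  726
Second differences: 476  770  1136  1574  2084  2666  3320
First differences: 389  865  1635  2771  4345  6429  9095
g: 172  561  1426  3061  5832  10177  16606

16606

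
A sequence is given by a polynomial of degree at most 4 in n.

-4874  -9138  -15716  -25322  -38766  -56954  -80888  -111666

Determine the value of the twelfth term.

-4264  -6578  -9606  -13444  -18188  -23934  -30778
-2314  -3028  -3838  -4744  -5746  -6844
-714  -810  -906  -1002  -1098
-96  -96  -96  -96
Fourth differences constant at -96.
-1098 − 96 = -1194;  -6844 − 1194 = -8038;  -30778 − 8038 = -38816;  -111666 − 38816 = -150482
-1194 − 96 = -1290;  -8038 − 1290 = -9328;  -38816 − 9328 = -48144;  -150482 − 48144 = -198626
-1290 − 96 = -1386;  -9328 − 1386 = -10714;  -48144 − 10714 = -58858;  -198626 − 58858 = -257484
-1386 − 96 = -1482;  -10714 − 1482 = -12196;  -58858 − 12196 = -71054;  -257484 − 71054 = -328538

-328538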